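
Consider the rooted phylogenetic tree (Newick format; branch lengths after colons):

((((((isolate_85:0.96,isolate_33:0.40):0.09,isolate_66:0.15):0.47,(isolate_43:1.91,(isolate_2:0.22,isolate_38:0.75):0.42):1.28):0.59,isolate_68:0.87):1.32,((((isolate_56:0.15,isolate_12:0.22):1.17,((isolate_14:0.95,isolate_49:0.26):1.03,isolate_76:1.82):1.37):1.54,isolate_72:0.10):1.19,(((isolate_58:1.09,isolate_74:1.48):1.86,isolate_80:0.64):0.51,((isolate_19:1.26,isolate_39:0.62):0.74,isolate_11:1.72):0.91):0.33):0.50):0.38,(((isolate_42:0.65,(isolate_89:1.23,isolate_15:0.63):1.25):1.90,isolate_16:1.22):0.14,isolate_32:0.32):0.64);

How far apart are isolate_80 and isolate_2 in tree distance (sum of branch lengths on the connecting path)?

5.81

The path runs isolate_80 → … → MRCA → … → isolate_2; the MRCA is the node subtending (((((isolate_85,isolate_33),isolate_66),(isolate_43,(isolate_2,isolate_38))),isolate_68),((((isolate_56,isolate_12),((isolate_14,isolate_49),isolate_76)),isolate_72),(((isolate_58,isolate_74),isolate_80),((isolate_19,isolate_39),isolate_11)))).
Branch lengths along that path: 0.64 + 0.51 + 0.33 + 0.50 + 1.32 + 0.59 + 1.28 + 0.42 + 0.22 = 5.81.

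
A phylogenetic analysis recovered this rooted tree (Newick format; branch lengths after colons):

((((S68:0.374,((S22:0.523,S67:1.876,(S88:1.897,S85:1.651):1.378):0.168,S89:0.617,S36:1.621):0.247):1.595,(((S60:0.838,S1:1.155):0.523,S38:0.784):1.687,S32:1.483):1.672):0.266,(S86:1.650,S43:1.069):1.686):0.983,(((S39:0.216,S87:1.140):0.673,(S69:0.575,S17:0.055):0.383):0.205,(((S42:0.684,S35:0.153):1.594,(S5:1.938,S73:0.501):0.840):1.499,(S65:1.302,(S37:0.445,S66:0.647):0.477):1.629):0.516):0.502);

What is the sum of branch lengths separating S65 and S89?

The path runs S65 → … → MRCA → … → S89; the MRCA is the root of the tree.
Branch lengths along that path: 1.302 + 1.629 + 0.516 + 0.502 + 0.983 + 0.266 + 1.595 + 0.247 + 0.617 = 7.657.

7.657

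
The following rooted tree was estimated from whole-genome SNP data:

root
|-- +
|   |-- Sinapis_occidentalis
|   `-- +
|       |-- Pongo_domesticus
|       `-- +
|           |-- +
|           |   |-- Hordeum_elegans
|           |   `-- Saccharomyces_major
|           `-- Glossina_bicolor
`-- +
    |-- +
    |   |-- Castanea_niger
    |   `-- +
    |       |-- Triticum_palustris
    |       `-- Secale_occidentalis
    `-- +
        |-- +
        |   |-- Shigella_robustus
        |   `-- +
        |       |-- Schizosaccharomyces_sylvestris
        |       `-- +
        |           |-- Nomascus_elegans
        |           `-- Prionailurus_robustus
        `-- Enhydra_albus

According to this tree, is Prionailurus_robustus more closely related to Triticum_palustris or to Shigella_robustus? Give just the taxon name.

The MRCA of Prionailurus_robustus and Shigella_robustus subtends (Shigella_robustus,(Schizosaccharomyces_sylvestris,(Nomascus_elegans,Prionailurus_robustus))) (4 taxa).
The MRCA of Prionailurus_robustus and Triticum_palustris subtends ((Castanea_niger,(Triticum_palustris,Secale_occidentalis)),((Shigella_robustus,(Schizosaccharomyces_sylvestris,(Nomascus_elegans,Prionailurus_robustus))),Enhydra_albus)) (8 taxa).
The first is nested inside the second, so Prionailurus_robustus shares a more recent common ancestor with Shigella_robustus.

Shigella_robustus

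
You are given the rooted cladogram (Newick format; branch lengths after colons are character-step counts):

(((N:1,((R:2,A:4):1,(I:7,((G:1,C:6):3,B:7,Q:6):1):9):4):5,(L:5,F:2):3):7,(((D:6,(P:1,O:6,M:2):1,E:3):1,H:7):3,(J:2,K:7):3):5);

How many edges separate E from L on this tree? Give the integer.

7

The MRCA of E and L is the root of the tree.
From E up to that node: 4 branches. From L up to the same node: 3 branches. Total: 4 + 3 = 7.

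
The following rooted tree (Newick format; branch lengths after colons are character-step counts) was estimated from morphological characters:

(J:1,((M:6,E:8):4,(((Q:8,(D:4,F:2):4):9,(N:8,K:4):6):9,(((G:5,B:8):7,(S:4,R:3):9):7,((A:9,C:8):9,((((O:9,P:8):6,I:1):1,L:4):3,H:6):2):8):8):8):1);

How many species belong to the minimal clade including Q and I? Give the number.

16

The MRCA of Q and I is the node subtending (((Q,(D,F)),(N,K)),(((G,B),(S,R)),((A,C),((((O,P),I),L),H)))).
That clade contains 16 terminal taxa: A, B, C, D, F, G, H, I, K, L, N, O, P, Q, R, S.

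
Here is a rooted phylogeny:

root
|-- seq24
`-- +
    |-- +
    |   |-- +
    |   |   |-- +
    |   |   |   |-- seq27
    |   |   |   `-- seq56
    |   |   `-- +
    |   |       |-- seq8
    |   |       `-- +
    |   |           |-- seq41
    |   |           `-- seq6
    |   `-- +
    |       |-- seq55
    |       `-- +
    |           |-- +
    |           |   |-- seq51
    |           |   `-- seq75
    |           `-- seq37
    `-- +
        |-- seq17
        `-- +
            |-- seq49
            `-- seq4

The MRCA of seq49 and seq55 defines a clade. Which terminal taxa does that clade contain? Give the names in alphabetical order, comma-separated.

Tracing seq49: it sits inside (seq49,seq4).
Tracing seq55: it sits inside (seq55,((seq51,seq75),seq37)).
The smallest clade enclosing both is ((((seq27,seq56),(seq8,(seq41,seq6))),(seq55,((seq51,seq75),seq37))),(seq17,(seq49,seq4))); the answer is its 12 terminal taxa in alphabetical order.

seq17, seq27, seq37, seq4, seq41, seq49, seq51, seq55, seq56, seq6, seq75, seq8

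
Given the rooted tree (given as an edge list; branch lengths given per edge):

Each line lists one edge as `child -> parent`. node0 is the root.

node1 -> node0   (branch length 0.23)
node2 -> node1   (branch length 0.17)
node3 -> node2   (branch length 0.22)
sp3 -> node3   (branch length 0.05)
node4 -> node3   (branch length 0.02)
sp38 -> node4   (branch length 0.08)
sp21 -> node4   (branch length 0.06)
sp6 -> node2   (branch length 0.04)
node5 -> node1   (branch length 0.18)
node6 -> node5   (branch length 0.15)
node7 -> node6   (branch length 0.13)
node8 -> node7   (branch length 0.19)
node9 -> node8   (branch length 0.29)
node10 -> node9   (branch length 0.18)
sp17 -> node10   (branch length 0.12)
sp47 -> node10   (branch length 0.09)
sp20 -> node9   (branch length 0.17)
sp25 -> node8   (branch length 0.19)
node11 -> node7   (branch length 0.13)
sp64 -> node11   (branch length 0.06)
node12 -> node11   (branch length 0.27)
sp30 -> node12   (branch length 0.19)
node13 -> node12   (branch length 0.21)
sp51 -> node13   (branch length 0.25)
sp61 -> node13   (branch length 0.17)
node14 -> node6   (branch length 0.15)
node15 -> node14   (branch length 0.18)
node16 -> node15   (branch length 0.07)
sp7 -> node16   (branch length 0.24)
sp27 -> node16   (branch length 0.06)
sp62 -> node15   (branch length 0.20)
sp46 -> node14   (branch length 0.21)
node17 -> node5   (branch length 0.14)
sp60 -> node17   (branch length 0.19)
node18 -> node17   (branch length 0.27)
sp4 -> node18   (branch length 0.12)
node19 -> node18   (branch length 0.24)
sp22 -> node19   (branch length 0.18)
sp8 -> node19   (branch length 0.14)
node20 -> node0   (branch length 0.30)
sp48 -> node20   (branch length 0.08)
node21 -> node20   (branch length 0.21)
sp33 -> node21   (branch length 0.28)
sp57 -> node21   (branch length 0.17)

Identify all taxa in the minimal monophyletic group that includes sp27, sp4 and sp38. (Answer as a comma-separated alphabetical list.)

sp17, sp20, sp21, sp22, sp25, sp27, sp3, sp30, sp38, sp4, sp46, sp47, sp51, sp6, sp60, sp61, sp62, sp64, sp7, sp8

Tracing sp27: it sits inside (sp7,sp27).
Tracing sp4: it sits inside (sp4,(sp22,sp8)).
Tracing sp38: it sits inside (sp38,sp21).
The smallest clade enclosing all 3 is (((sp3,(sp38,sp21)),sp6),((((((sp17,sp47),sp20),sp25),(sp64,(sp30,(sp51,sp61)))),(((sp7,sp27),sp62),sp46)),(sp60,(sp4,(sp22,sp8))))); the answer is its 20 terminal taxa in alphabetical order.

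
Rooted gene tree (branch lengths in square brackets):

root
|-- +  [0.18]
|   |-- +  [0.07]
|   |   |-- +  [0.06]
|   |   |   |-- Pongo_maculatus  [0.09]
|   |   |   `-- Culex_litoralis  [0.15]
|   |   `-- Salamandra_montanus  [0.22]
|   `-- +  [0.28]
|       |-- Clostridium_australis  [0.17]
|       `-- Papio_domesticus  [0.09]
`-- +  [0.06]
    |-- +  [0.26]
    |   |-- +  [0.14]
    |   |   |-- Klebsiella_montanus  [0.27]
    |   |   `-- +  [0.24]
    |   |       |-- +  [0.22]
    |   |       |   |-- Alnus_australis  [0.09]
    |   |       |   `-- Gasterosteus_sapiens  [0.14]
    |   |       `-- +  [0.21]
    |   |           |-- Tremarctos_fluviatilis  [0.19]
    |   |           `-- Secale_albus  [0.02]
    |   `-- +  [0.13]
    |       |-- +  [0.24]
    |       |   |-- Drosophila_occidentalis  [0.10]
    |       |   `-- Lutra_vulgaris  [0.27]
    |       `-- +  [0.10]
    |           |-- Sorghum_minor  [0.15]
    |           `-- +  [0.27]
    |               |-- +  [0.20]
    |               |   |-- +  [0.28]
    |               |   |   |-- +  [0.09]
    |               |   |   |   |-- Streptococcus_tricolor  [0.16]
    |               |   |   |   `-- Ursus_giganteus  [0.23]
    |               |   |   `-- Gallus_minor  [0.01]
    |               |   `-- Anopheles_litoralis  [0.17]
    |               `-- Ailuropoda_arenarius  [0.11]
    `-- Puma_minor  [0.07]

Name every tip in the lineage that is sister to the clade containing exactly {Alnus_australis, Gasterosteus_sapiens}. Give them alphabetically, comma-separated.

The clade containing exactly {Alnus_australis, Gasterosteus_sapiens} attaches to the tree at the node subtending ((Alnus_australis,Gasterosteus_sapiens),(Tremarctos_fluviatilis,Secale_albus)).
The other lineage descending from that same node — the sister group — is (Tremarctos_fluviatilis,Secale_albus); its 2 tips in alphabetical order are the answer.

Secale_albus, Tremarctos_fluviatilis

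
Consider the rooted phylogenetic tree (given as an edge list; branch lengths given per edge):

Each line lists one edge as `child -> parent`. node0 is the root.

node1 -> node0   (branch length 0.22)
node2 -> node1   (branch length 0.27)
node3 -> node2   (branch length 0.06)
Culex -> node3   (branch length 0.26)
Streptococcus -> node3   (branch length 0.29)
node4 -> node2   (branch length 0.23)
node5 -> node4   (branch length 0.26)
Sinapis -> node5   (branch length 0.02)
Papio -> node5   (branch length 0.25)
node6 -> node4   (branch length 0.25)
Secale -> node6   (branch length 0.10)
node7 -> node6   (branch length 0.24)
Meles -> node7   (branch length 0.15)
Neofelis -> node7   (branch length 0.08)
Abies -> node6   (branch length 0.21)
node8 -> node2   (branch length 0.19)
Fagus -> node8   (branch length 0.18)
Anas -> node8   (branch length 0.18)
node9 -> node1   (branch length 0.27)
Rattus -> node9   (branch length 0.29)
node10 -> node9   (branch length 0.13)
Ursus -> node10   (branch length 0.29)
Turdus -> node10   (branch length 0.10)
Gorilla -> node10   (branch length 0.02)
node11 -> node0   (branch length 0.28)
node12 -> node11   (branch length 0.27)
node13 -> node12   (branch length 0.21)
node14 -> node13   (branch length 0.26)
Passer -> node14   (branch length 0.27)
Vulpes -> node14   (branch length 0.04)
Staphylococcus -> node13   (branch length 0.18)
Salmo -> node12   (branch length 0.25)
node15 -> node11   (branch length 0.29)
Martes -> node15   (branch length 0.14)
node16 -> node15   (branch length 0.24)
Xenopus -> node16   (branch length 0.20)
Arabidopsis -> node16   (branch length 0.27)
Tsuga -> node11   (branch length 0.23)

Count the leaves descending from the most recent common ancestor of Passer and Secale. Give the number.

The MRCA of Passer and Secale is the root, so the clade is the entire tree.
That clade contains 22 terminal taxa: Abies, Anas, Arabidopsis, Culex, Fagus, Gorilla, Martes, Meles, Neofelis, Papio, Passer, Rattus, Salmo, Secale, Sinapis, Staphylococcus, Streptococcus, Tsuga, Turdus, Ursus, Vulpes, Xenopus.

22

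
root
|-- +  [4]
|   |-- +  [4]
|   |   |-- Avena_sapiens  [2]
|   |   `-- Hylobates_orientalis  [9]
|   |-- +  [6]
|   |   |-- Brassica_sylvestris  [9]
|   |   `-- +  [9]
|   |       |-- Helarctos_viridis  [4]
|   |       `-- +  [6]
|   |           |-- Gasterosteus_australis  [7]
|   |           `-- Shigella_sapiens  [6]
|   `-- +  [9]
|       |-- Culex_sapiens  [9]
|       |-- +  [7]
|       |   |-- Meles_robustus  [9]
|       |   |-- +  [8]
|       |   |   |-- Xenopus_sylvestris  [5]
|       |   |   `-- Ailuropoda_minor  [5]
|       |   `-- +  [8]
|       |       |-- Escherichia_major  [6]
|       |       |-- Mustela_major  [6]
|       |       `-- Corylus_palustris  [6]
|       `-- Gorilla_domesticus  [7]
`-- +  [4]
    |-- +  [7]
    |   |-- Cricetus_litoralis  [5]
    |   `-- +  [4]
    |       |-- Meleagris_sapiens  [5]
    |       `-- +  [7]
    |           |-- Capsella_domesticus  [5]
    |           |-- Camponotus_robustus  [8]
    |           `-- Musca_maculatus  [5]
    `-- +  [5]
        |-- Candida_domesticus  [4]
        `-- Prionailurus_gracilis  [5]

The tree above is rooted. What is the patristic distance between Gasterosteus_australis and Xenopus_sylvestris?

The path runs Gasterosteus_australis → … → MRCA → … → Xenopus_sylvestris; the MRCA is the node subtending ((Avena_sapiens,Hylobates_orientalis),(Brassica_sylvestris,(Helarctos_viridis,(Gasterosteus_australis,Shigella_sapiens))),(Culex_sapiens,(Meles_robustus,(Xenopus_sylvestris,Ailuropoda_minor),(Escherichia_major,Mustela_major,Corylus_palustris)),Gorilla_domesticus)).
Branch lengths along that path: 7 + 6 + 9 + 6 + 9 + 7 + 8 + 5 = 57.

57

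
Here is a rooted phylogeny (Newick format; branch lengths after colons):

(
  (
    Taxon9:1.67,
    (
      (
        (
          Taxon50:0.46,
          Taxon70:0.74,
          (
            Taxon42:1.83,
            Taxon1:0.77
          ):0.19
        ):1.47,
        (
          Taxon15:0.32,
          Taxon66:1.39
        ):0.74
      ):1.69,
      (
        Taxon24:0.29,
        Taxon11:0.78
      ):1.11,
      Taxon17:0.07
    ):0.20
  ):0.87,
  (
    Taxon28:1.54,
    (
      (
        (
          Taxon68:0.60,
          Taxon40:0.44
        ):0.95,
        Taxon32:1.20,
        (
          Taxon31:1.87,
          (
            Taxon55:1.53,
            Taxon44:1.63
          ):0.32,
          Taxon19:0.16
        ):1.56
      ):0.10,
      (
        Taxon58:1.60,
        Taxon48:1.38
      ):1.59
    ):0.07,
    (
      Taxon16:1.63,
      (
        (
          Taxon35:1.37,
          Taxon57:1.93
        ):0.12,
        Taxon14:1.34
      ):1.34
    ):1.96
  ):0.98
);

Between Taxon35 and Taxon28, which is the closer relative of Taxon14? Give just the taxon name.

Taxon35

The MRCA of Taxon14 and Taxon35 subtends ((Taxon35,Taxon57),Taxon14) (3 taxa).
The MRCA of Taxon14 and Taxon28 subtends (Taxon28,(((Taxon68,Taxon40),Taxon32,(Taxon31,(Taxon55,Taxon44),Taxon19)),(Taxon58,Taxon48)),(Taxon16,((Taxon35,Taxon57),Taxon14))) (14 taxa).
The first is nested inside the second, so Taxon14 shares a more recent common ancestor with Taxon35.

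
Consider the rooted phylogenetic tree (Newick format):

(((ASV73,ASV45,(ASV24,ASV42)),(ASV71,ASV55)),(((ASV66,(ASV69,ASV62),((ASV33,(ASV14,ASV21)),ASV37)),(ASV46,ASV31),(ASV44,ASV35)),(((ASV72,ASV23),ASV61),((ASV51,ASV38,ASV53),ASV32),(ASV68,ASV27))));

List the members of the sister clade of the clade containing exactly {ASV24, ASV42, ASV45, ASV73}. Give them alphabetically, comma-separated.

ASV55, ASV71

The clade containing exactly {ASV24, ASV42, ASV45, ASV73} attaches to the tree at the node subtending ((ASV73,ASV45,(ASV24,ASV42)),(ASV71,ASV55)).
The other lineage descending from that same node — the sister group — is (ASV71,ASV55); its 2 tips in alphabetical order are the answer.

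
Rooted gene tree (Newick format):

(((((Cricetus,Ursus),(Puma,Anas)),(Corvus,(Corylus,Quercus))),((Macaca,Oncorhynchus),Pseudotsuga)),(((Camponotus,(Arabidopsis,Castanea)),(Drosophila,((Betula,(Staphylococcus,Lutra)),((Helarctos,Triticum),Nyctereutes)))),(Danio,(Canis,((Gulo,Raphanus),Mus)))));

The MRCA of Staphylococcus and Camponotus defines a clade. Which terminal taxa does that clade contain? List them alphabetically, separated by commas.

Tracing Staphylococcus: it sits inside (Staphylococcus,Lutra).
Tracing Camponotus: it sits inside (Camponotus,(Arabidopsis,Castanea)).
The smallest clade enclosing both is ((Camponotus,(Arabidopsis,Castanea)),(Drosophila,((Betula,(Staphylococcus,Lutra)),((Helarctos,Triticum),Nyctereutes)))); the answer is its 10 terminal taxa in alphabetical order.

Arabidopsis, Betula, Camponotus, Castanea, Drosophila, Helarctos, Lutra, Nyctereutes, Staphylococcus, Triticum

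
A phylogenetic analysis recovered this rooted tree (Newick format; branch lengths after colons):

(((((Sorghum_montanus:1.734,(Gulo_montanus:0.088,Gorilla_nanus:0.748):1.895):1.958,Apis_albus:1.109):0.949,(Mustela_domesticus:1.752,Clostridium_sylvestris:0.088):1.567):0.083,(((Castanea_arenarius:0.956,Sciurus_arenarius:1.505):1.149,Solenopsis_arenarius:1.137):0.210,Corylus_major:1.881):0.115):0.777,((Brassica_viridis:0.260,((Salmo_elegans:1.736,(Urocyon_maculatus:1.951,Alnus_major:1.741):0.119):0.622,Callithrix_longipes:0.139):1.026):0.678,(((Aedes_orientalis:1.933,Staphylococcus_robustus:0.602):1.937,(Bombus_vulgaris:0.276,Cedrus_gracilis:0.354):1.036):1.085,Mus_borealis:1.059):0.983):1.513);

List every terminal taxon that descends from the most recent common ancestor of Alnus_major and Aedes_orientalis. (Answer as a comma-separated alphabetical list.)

Aedes_orientalis, Alnus_major, Bombus_vulgaris, Brassica_viridis, Callithrix_longipes, Cedrus_gracilis, Mus_borealis, Salmo_elegans, Staphylococcus_robustus, Urocyon_maculatus

Tracing Alnus_major: it sits inside (Urocyon_maculatus,Alnus_major).
Tracing Aedes_orientalis: it sits inside (Aedes_orientalis,Staphylococcus_robustus).
The smallest clade enclosing both is ((Brassica_viridis,((Salmo_elegans,(Urocyon_maculatus,Alnus_major)),Callithrix_longipes)),(((Aedes_orientalis,Staphylococcus_robustus),(Bombus_vulgaris,Cedrus_gracilis)),Mus_borealis)); the answer is its 10 terminal taxa in alphabetical order.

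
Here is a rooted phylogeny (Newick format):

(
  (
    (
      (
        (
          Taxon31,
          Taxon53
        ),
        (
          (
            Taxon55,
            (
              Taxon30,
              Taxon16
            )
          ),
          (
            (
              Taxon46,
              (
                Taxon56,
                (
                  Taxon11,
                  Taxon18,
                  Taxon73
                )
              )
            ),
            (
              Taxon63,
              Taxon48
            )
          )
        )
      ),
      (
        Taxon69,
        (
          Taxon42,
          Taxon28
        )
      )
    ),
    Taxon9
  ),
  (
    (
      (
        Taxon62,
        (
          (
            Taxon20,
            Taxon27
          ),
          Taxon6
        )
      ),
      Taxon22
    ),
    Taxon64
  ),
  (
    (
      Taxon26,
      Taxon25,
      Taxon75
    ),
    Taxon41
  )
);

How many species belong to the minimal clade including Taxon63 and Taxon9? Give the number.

16

The MRCA of Taxon63 and Taxon9 is the node subtending ((((Taxon31,Taxon53),((Taxon55,(Taxon30,Taxon16)),((Taxon46,(Taxon56,(Taxon11,Taxon18,Taxon73))),(Taxon63,Taxon48)))),(Taxon69,(Taxon42,Taxon28))),Taxon9).
That clade contains 16 terminal taxa: Taxon11, Taxon16, Taxon18, Taxon28, Taxon30, Taxon31, Taxon42, Taxon46, Taxon48, Taxon53, Taxon55, Taxon56, Taxon63, Taxon69, Taxon73, Taxon9.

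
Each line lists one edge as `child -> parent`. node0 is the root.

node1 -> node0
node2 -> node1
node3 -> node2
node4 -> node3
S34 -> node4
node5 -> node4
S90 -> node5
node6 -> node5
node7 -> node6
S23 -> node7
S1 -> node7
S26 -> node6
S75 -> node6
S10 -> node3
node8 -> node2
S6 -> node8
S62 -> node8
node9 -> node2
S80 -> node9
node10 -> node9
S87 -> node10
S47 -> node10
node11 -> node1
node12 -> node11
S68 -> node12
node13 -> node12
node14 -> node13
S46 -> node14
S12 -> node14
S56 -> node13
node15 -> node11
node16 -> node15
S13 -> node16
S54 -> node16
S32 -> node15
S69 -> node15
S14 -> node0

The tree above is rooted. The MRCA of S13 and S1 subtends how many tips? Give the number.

20

The MRCA of S13 and S1 is the node subtending ((((S34,(S90,((S23,S1),S26,S75))),S10),(S6,S62),(S80,(S87,S47))),((S68,((S46,S12),S56)),((S13,S54),S32,S69))).
That clade contains 20 terminal taxa: S1, S10, S12, S13, S23, S26, S32, S34, S46, S47, S54, S56, S6, S62, S68, S69, S75, S80, S87, S90.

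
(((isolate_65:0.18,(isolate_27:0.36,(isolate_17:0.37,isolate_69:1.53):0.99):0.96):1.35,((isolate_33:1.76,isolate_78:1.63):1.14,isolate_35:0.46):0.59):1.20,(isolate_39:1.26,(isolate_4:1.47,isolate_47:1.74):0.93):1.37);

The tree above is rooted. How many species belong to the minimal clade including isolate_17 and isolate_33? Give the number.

7

The MRCA of isolate_17 and isolate_33 is the node subtending ((isolate_65,(isolate_27,(isolate_17,isolate_69))),((isolate_33,isolate_78),isolate_35)).
That clade contains 7 terminal taxa: isolate_17, isolate_27, isolate_33, isolate_35, isolate_65, isolate_69, isolate_78.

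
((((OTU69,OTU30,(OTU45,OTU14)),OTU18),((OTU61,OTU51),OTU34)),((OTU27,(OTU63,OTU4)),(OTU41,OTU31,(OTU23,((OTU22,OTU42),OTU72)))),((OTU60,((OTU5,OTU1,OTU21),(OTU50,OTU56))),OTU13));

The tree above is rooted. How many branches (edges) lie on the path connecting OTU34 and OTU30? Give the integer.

5

The MRCA of OTU34 and OTU30 is the node subtending (((OTU69,OTU30,(OTU45,OTU14)),OTU18),((OTU61,OTU51),OTU34)).
From OTU34 up to that node: 2 branches. From OTU30 up to the same node: 3 branches. Total: 2 + 3 = 5.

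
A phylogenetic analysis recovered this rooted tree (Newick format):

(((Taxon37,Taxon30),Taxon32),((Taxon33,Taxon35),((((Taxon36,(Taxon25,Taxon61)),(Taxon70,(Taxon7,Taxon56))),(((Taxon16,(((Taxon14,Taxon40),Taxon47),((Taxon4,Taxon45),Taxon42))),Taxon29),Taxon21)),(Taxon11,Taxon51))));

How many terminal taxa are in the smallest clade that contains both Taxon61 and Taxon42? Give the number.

15

The MRCA of Taxon61 and Taxon42 is the node subtending (((Taxon36,(Taxon25,Taxon61)),(Taxon70,(Taxon7,Taxon56))),(((Taxon16,(((Taxon14,Taxon40),Taxon47),((Taxon4,Taxon45),Taxon42))),Taxon29),Taxon21)).
That clade contains 15 terminal taxa: Taxon14, Taxon16, Taxon21, Taxon25, Taxon29, Taxon36, Taxon4, Taxon40, Taxon42, Taxon45, Taxon47, Taxon56, Taxon61, Taxon7, Taxon70.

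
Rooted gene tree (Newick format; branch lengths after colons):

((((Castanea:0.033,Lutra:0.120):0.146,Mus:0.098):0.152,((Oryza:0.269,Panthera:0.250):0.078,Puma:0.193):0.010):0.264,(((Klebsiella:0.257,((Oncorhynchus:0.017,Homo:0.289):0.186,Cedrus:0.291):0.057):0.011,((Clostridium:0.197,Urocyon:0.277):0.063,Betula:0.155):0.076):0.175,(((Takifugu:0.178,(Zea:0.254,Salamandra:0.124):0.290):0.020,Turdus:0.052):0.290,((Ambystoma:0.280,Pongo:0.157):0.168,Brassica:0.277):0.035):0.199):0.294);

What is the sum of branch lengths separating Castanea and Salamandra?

The path runs Castanea → … → MRCA → … → Salamandra; the MRCA is the root of the tree.
Branch lengths along that path: 0.033 + 0.146 + 0.152 + 0.264 + 0.294 + 0.199 + 0.290 + 0.020 + 0.290 + 0.124 = 1.812.

1.812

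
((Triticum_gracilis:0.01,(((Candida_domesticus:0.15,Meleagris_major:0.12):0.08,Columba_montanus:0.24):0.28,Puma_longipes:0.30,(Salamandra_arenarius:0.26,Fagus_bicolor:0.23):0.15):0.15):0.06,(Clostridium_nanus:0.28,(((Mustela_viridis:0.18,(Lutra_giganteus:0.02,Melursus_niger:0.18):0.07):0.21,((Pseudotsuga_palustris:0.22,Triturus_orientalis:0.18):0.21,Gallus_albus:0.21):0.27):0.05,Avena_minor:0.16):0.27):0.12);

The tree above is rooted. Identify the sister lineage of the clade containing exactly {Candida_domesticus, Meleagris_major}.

The clade containing exactly {Candida_domesticus, Meleagris_major} attaches to the tree at the node subtending ((Candida_domesticus,Meleagris_major),Columba_montanus).
The other lineage descending from that same node — the sister group — is the single tip Columba_montanus.

Columba_montanus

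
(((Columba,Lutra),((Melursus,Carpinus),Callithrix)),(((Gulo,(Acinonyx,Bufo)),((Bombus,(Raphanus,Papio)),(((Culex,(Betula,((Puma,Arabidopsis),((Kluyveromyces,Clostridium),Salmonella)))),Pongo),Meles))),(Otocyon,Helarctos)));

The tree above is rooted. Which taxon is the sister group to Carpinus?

Melursus

Carpinus attaches to the tree at the node subtending (Melursus,Carpinus).
The other lineage descending from that same node — the sister group — is the single tip Melursus.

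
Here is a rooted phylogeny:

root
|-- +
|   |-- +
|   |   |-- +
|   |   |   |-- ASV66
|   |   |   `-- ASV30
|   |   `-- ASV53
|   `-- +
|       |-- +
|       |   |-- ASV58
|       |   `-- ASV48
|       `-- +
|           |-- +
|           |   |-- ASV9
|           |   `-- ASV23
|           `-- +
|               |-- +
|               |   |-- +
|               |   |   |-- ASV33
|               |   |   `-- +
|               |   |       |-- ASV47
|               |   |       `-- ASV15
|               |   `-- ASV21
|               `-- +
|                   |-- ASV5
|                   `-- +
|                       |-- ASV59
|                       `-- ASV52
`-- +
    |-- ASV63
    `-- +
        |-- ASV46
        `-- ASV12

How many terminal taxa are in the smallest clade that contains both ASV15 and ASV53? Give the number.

The MRCA of ASV15 and ASV53 is the node subtending (((ASV66,ASV30),ASV53),((ASV58,ASV48),((ASV9,ASV23),(((ASV33,(ASV47,ASV15)),ASV21),(ASV5,(ASV59,ASV52)))))).
That clade contains 14 terminal taxa: ASV15, ASV21, ASV23, ASV30, ASV33, ASV47, ASV48, ASV5, ASV52, ASV53, ASV58, ASV59, ASV66, ASV9.

14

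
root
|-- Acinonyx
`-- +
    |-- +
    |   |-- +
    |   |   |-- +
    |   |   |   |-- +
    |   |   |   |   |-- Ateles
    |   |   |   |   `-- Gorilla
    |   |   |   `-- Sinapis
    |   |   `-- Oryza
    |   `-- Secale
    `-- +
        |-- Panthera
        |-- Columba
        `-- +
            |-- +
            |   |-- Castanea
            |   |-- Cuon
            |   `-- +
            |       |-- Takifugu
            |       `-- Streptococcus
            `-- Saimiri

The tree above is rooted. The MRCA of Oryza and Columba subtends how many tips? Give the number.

The MRCA of Oryza and Columba is the node subtending (((((Ateles,Gorilla),Sinapis),Oryza),Secale),(Panthera,Columba,((Castanea,Cuon,(Takifugu,Streptococcus)),Saimiri))).
That clade contains 12 terminal taxa: Ateles, Castanea, Columba, Cuon, Gorilla, Oryza, Panthera, Saimiri, Secale, Sinapis, Streptococcus, Takifugu.

12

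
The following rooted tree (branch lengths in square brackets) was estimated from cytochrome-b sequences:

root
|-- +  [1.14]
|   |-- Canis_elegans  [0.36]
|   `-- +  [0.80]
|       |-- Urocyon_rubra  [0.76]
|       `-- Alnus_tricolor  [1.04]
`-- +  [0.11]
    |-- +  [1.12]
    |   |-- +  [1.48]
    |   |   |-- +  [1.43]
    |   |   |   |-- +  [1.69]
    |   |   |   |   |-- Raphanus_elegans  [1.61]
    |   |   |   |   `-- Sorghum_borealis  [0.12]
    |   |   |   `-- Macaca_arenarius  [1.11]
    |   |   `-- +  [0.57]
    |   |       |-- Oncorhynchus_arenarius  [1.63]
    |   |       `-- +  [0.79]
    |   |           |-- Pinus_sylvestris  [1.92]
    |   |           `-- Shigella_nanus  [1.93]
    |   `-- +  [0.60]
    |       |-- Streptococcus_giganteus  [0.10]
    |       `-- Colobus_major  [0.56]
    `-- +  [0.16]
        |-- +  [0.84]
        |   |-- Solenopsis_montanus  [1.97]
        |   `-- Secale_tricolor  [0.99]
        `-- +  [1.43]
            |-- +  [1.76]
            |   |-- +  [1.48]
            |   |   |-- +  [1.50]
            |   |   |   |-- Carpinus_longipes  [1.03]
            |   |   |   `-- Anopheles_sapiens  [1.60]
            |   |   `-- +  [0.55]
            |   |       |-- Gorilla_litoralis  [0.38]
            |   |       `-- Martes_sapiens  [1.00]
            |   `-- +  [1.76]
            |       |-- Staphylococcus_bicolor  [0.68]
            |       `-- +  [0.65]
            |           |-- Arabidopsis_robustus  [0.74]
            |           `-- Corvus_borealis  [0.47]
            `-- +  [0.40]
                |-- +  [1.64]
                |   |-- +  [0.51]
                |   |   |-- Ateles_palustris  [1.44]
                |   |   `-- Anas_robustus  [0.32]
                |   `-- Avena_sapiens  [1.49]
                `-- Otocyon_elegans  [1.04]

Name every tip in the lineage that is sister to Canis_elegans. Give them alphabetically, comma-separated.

Canis_elegans attaches to the tree at the node subtending (Canis_elegans,(Urocyon_rubra,Alnus_tricolor)).
The other lineage descending from that same node — the sister group — is (Urocyon_rubra,Alnus_tricolor); its 2 tips in alphabetical order are the answer.

Alnus_tricolor, Urocyon_rubra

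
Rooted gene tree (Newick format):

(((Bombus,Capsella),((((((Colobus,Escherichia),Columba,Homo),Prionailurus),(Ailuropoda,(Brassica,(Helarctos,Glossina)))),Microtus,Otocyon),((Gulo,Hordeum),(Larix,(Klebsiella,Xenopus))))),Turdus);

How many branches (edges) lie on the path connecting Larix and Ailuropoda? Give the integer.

7

The MRCA of Larix and Ailuropoda is the node subtending ((((((Colobus,Escherichia),Columba,Homo),Prionailurus),(Ailuropoda,(Brassica,(Helarctos,Glossina)))),Microtus,Otocyon),((Gulo,Hordeum),(Larix,(Klebsiella,Xenopus)))).
From Larix up to that node: 3 branches. From Ailuropoda up to the same node: 4 branches. Total: 3 + 4 = 7.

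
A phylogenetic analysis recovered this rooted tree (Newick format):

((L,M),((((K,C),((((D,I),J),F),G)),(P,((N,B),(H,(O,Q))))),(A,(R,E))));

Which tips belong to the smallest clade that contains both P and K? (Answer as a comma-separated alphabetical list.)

B, C, D, F, G, H, I, J, K, N, O, P, Q

Tracing P: it sits inside (P,((N,B),(H,(O,Q)))).
Tracing K: it sits inside (K,C).
The smallest clade enclosing both is (((K,C),((((D,I),J),F),G)),(P,((N,B),(H,(O,Q))))); the answer is its 13 terminal taxa in alphabetical order.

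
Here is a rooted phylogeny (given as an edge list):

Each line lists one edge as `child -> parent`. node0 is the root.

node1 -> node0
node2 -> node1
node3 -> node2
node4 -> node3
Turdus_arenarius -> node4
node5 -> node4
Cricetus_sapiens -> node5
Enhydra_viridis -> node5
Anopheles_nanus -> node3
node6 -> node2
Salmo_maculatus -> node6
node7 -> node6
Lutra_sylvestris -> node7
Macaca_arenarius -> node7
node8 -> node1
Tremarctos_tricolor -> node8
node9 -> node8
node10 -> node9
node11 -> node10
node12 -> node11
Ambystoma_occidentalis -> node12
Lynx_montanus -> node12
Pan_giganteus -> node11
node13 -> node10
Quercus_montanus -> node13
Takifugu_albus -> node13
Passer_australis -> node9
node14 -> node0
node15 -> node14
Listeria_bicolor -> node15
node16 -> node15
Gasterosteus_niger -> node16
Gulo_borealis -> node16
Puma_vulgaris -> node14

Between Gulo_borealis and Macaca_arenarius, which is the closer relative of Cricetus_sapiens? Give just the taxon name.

Macaca_arenarius

The MRCA of Cricetus_sapiens and Macaca_arenarius subtends (((Turdus_arenarius,(Cricetus_sapiens,Enhydra_viridis)),Anopheles_nanus),(Salmo_maculatus,(Lutra_sylvestris,Macaca_arenarius))) (7 taxa).
The MRCA of Cricetus_sapiens and Gulo_borealis is the root, subtending the entire tree (18 taxa).
The first is nested inside the second, so Cricetus_sapiens shares a more recent common ancestor with Macaca_arenarius.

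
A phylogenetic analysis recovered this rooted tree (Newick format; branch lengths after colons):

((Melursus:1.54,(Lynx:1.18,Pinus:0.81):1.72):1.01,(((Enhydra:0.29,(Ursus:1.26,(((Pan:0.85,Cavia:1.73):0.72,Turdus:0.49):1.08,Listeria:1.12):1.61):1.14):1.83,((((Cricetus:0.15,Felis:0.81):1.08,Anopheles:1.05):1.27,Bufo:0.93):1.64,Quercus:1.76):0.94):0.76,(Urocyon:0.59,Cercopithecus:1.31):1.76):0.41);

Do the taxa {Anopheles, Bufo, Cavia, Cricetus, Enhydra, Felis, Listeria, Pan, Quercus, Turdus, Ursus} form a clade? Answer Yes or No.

The most recent common ancestor of these taxa subtends ((Enhydra,(Ursus,(((Pan,Cavia),Turdus),Listeria))),((((Cricetus,Felis),Anopheles),Bufo),Quercus)).
That clade has exactly 11 tips — every listed taxon and nothing else — so the group is monophyletic.

Yes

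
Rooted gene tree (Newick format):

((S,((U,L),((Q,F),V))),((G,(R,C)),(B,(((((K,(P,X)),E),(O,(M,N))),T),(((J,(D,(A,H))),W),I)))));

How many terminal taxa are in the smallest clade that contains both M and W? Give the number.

14

The MRCA of M and W is the node subtending (((((K,(P,X)),E),(O,(M,N))),T),(((J,(D,(A,H))),W),I)).
That clade contains 14 terminal taxa: A, D, E, H, I, J, K, M, N, O, P, T, W, X.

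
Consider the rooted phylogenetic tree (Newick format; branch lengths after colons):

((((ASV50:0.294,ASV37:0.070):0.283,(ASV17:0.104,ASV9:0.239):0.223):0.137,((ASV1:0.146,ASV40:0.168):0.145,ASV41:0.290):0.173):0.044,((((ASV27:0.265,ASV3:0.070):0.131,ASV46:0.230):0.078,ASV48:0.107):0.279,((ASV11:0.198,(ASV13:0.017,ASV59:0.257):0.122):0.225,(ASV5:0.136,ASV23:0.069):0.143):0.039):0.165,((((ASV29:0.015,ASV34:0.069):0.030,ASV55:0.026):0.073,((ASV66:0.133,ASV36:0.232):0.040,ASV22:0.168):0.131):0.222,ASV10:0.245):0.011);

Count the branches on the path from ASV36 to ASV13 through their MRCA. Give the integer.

The MRCA of ASV36 and ASV13 is the root of the tree.
From ASV36 up to that node: 5 branches. From ASV13 up to the same node: 5 branches. Total: 5 + 5 = 10.

10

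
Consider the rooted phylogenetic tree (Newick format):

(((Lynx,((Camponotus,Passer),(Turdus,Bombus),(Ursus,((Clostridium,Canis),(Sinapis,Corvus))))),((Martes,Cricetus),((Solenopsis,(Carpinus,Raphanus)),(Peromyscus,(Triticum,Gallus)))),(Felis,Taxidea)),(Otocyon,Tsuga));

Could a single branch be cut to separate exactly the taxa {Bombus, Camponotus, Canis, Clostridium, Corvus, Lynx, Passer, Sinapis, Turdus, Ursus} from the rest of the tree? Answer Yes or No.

The most recent common ancestor of these taxa subtends (Lynx,((Camponotus,Passer),(Turdus,Bombus),(Ursus,((Clostridium,Canis),(Sinapis,Corvus))))).
That clade has exactly 10 tips — every listed taxon and nothing else — so the group is monophyletic.

Yes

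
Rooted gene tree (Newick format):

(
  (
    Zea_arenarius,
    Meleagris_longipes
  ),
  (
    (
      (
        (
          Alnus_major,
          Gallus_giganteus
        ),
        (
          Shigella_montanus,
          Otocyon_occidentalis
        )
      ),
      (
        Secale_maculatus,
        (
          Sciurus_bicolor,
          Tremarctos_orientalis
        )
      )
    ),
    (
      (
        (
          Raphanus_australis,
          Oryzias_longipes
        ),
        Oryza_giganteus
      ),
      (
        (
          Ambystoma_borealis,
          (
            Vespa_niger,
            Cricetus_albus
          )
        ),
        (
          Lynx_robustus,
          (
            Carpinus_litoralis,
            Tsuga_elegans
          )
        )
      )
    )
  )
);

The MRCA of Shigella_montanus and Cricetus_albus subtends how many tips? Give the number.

16

The MRCA of Shigella_montanus and Cricetus_albus is the node subtending ((((Alnus_major,Gallus_giganteus),(Shigella_montanus,Otocyon_occidentalis)),(Secale_maculatus,(Sciurus_bicolor,Tremarctos_orientalis))),(((Raphanus_australis,Oryzias_longipes),Oryza_giganteus),((Ambystoma_borealis,(Vespa_niger,Cricetus_albus)),(Lynx_robustus,(Carpinus_litoralis,Tsuga_elegans))))).
That clade contains 16 terminal taxa: Alnus_major, Ambystoma_borealis, Carpinus_litoralis, Cricetus_albus, Gallus_giganteus, Lynx_robustus, Oryza_giganteus, Oryzias_longipes, Otocyon_occidentalis, Raphanus_australis, Sciurus_bicolor, Secale_maculatus, Shigella_montanus, Tremarctos_orientalis, Tsuga_elegans, Vespa_niger.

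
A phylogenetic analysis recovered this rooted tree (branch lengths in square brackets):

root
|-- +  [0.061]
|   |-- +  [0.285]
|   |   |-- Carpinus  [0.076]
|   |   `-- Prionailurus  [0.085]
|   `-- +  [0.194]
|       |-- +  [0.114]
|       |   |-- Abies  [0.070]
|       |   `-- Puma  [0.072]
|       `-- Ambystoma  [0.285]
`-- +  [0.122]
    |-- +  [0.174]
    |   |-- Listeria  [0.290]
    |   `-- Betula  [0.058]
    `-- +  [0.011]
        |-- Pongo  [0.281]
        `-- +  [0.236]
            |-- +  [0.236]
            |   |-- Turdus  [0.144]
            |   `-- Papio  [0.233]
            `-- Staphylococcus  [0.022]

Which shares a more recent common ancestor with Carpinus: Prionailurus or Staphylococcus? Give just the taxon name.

The MRCA of Carpinus and Prionailurus subtends (Carpinus,Prionailurus) (2 taxa).
The MRCA of Carpinus and Staphylococcus is the root, subtending the entire tree (11 taxa).
The first is nested inside the second, so Carpinus shares a more recent common ancestor with Prionailurus.

Prionailurus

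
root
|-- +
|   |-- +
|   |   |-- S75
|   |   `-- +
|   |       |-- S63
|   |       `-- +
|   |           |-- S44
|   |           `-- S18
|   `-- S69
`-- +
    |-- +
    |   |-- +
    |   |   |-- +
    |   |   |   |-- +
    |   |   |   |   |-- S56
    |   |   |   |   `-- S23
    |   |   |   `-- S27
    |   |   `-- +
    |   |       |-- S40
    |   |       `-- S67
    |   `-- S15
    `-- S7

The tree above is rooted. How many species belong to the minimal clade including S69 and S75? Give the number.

The MRCA of S69 and S75 is the node subtending ((S75,(S63,(S44,S18))),S69).
That clade contains 5 terminal taxa: S18, S44, S63, S69, S75.

5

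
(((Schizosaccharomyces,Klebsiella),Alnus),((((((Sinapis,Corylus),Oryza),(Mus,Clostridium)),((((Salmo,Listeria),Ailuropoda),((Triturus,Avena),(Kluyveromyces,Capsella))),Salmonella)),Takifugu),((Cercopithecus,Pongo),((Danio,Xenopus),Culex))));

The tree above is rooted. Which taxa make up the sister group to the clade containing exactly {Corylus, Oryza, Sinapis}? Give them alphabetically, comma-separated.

Clostridium, Mus

The clade containing exactly {Corylus, Oryza, Sinapis} attaches to the tree at the node subtending (((Sinapis,Corylus),Oryza),(Mus,Clostridium)).
The other lineage descending from that same node — the sister group — is (Mus,Clostridium); its 2 tips in alphabetical order are the answer.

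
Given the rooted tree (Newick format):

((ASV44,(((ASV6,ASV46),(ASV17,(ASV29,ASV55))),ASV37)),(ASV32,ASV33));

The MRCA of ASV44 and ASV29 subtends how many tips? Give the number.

The MRCA of ASV44 and ASV29 is the node subtending (ASV44,(((ASV6,ASV46),(ASV17,(ASV29,ASV55))),ASV37)).
That clade contains 7 terminal taxa: ASV17, ASV29, ASV37, ASV44, ASV46, ASV55, ASV6.

7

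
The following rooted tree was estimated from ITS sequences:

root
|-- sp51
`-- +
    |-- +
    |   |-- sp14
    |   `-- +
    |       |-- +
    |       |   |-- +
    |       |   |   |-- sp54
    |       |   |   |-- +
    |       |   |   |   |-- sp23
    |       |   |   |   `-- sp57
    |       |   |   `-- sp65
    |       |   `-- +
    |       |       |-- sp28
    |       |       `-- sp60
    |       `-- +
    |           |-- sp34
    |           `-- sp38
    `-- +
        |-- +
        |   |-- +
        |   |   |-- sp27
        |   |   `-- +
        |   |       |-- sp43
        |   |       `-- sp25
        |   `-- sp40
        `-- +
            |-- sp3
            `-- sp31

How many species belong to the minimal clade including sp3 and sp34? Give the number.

15

The MRCA of sp3 and sp34 is the node subtending ((sp14,(((sp54,(sp23,sp57),sp65),(sp28,sp60)),(sp34,sp38))),(((sp27,(sp43,sp25)),sp40),(sp3,sp31))).
That clade contains 15 terminal taxa: sp14, sp23, sp25, sp27, sp28, sp3, sp31, sp34, sp38, sp40, sp43, sp54, sp57, sp60, sp65.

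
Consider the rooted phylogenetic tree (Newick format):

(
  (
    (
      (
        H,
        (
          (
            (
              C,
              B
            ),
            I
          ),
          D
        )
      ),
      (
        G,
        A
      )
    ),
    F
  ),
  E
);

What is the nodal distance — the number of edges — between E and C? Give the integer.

The MRCA of E and C is the root of the tree.
From E up to that node: 1 branch. From C up to the same node: 7 branches. Total: 1 + 7 = 8.

8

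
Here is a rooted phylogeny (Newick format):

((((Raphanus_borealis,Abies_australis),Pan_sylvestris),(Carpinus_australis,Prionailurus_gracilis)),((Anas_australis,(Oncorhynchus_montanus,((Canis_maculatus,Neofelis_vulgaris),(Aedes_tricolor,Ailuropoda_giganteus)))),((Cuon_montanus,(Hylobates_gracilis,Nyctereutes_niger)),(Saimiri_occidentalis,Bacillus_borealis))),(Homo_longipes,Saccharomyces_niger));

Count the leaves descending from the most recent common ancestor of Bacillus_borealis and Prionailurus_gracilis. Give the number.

18

The MRCA of Bacillus_borealis and Prionailurus_gracilis is the root, so the clade is the entire tree.
That clade contains 18 terminal taxa: Abies_australis, Aedes_tricolor, Ailuropoda_giganteus, Anas_australis, Bacillus_borealis, Canis_maculatus, Carpinus_australis, Cuon_montanus, Homo_longipes, Hylobates_gracilis, Neofelis_vulgaris, Nyctereutes_niger, Oncorhynchus_montanus, Pan_sylvestris, Prionailurus_gracilis, Raphanus_borealis, Saccharomyces_niger, Saimiri_occidentalis.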